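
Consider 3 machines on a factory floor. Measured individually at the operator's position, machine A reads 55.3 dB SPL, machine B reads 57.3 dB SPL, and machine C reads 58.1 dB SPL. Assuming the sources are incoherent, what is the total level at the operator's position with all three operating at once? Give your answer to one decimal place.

61.8 dB SPL

Add the sources as powers (linear), then convert back to dB:
L_total = 10·log₁₀(10^(55.3/10) + 10^(57.3/10) + 10^(58.1/10)) = 10·log₁₀(1522000) = 61.8 dB SPL.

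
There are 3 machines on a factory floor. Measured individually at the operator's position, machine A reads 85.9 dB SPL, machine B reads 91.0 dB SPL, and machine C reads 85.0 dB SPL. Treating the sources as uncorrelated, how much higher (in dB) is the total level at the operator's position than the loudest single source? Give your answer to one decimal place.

Uncorrelated sources add in intensity (power), not in dB.
L_total = 10·log₁₀(10^(85.9/10) + 10^(91.0/10) + 10^(85.0/10)) = 92.93 dB SPL.
Excess over the loudest (91.0 dB): 92.93 − 91.0 = 1.9 dB.

1.9 dB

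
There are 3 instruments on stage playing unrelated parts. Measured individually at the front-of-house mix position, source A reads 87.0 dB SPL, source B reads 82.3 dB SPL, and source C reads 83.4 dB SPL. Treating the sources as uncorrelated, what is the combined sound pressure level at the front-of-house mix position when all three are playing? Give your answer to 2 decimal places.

Uncorrelated sources add in intensity (power), not in dB.
L_total = 10·log₁₀(10^(87.0/10) + 10^(82.3/10) + 10^(83.4/10)) = 10·log₁₀(889800000) = 89.49 dB SPL.

89.49 dB SPL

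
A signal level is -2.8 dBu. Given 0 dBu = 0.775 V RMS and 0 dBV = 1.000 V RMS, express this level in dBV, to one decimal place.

The offset between the scales is 20·log₁₀(0.775/1.000) = −2.214 dB.
So dBV = -2.8 − 2.214 = -5.0 dBV.

-5.0 dBV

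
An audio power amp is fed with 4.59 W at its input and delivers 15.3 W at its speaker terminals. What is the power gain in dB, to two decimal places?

5.23 dB

Power ratio → dB uses the 10·log₁₀ form:
10·log₁₀(15.3/4.59) = 10·log₁₀(3.333) = 5.23 dB.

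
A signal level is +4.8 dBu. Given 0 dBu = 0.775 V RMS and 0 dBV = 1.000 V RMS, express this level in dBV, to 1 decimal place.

+2.6 dBV

The offset between the scales is 20·log₁₀(0.775/1.000) = −2.214 dB.
So dBV = +4.8 − 2.214 = +2.6 dBV.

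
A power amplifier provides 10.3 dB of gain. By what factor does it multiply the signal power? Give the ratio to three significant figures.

10.7

Power ratio = 10^(dB/10).
10^(10.3/10) = 10^(1.030) = 10.7.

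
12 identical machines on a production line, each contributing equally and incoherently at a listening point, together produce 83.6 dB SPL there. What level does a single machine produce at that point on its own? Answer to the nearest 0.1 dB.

12 equal incoherent sources add 10·log₁₀(12) = 10.79 dB over one source.
L_one = 83.6 − 10.79 = 72.8 dB SPL.

72.8 dB SPL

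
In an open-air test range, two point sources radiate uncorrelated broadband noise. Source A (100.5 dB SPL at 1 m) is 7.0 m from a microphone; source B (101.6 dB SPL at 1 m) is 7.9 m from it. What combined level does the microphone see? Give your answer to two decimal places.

86.63 dB SPL

At the listener: L_A = 100.5 − 20·log₁₀(7.0) = 83.598 dB; L_B = 101.6 − 20·log₁₀(7.9) = 83.647 dB.
Combined: 10·log₁₀(10^(83.598/10)+10^(83.647/10)) = 86.63 dB SPL.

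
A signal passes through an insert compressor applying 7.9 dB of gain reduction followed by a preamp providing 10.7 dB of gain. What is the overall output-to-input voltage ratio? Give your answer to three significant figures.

Net gain = (−7.9) + 10.7 = 2.8 dB.
Voltage ratio = 10^(2.8/20) = 1.38.

1.38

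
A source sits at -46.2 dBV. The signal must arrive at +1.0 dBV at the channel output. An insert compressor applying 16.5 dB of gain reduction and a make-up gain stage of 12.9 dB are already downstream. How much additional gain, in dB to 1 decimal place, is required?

The required make-up gain is the shortfall in the dB sum.
G = +1.0 − (-46.2) + 16.5 − 12.9 = 50.8 dB.

50.8 dB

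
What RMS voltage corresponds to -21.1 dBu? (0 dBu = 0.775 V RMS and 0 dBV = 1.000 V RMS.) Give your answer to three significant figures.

V = 0.775 V × 10^(-21.1/20).
= 0.775 × 0.08810 = 0.0683 V.

0.0683 V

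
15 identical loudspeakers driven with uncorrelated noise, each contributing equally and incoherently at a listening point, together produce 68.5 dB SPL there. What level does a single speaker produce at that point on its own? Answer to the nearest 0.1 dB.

15 equal incoherent sources add 10·log₁₀(15) = 11.76 dB over one source.
L_one = 68.5 − 11.76 = 56.7 dB SPL.

56.7 dB SPL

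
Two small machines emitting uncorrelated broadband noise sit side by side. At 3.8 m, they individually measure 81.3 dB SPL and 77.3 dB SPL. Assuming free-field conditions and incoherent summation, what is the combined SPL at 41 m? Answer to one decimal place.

62.1 dB SPL

Combined at 3.8 m: 10·log₁₀(10^(81.3/10)+10^(77.3/10)) = 82.76 dB SPL.
Then apply −20·log₁₀(41/3.8) = -20.66 dB → 62.1 dB SPL.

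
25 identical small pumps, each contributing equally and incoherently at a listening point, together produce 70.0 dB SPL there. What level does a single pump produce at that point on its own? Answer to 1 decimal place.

25 equal incoherent sources add 10·log₁₀(25) = 13.98 dB over one source.
L_one = 70.0 − 13.98 = 56.0 dB SPL.

56.0 dB SPL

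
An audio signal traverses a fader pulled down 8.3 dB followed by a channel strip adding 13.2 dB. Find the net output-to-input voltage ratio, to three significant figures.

Net gain = (−8.3) + 13.2 = 4.9 dB.
Voltage ratio = 10^(4.9/20) = 1.76.

1.76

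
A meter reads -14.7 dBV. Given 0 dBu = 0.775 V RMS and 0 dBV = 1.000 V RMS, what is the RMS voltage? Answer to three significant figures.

V = 1.000 V × 10^(-14.7/20).
= 1.000 × 0.1841 = 0.184 V.

0.184 V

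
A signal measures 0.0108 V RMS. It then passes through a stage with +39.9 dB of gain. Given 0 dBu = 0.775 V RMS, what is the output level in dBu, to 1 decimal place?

+2.8 dBu

Input level: 20·log₁₀(0.0108/0.775) = -37.12 dBu.
Output: -37.12 + 39.9 = +2.8 dBu.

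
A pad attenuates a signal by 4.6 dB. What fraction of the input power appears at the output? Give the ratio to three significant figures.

Power ratio = 10^(dB/10).
10^(-4.6/10) = 10^(-0.4600) = 0.347.

0.347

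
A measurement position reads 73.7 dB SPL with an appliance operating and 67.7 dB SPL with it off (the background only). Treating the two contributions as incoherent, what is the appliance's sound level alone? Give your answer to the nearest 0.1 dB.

Background correction is a power subtraction:
L_src = 10·log₁₀(10^(73.7/10) − 10^(67.7/10)) = 10·log₁₀(17550000) = 72.4 dB SPL.

72.4 dB SPL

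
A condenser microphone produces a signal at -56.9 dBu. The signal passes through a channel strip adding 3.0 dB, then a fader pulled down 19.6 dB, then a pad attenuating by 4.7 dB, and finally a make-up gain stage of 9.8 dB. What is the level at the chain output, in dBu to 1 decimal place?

-68.4 dBu

In dB, series stages simply add:
-56.9 + 3.0 − 19.6 − 4.7 + 9.8 = -68.4 dBu.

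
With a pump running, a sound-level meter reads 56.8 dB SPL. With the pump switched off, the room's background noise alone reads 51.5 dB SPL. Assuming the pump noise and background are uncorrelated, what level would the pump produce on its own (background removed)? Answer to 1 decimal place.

Background correction is a power subtraction:
L_src = 10·log₁₀(10^(56.8/10) − 10^(51.5/10)) = 10·log₁₀(337400) = 55.3 dB SPL.

55.3 dB SPL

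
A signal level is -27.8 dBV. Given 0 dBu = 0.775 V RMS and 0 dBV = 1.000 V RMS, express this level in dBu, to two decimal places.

The offset between the scales is 20·log₁₀(0.775/1.000) = −2.214 dB.
So dBu = -27.8 + 2.214 = -25.59 dBu.

-25.59 dBu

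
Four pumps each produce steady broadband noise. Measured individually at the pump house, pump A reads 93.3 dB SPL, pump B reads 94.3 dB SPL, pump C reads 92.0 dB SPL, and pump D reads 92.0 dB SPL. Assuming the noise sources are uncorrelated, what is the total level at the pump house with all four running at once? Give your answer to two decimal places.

99.03 dB SPL

Incoherent sources sum as intensities:
L_total = 10·log₁₀(10^(93.3/10) + 10^(94.3/10) + 10^(92.0/10) + 10^(92.0/10)) = 10·log₁₀(7999000000) = 99.03 dB SPL.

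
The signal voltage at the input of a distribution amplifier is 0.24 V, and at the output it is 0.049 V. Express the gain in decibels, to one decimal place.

-13.8 dB

For a voltage ratio, dB = 20·log₁₀(V₂/V₁).
20·log₁₀(0.049/0.24) = 20·log₁₀(0.2042) = -13.8 dB.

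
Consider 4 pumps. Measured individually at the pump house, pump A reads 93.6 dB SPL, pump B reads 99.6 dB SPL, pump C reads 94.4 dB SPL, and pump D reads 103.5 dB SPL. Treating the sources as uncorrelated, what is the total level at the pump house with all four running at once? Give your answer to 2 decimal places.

105.63 dB SPL

Add the sources as powers (linear), then convert back to dB:
L_total = 10·log₁₀(10^(93.6/10) + 10^(99.6/10) + 10^(94.4/10) + 10^(103.5/10)) = 10·log₁₀(36552000000) = 105.63 dB SPL.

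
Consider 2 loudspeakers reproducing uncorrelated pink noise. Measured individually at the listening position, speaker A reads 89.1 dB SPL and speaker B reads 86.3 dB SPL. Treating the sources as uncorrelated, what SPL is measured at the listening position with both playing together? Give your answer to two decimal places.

Incoherent sources sum as intensities:
L_total = 10·log₁₀(10^(89.1/10) + 10^(86.3/10)) = 10·log₁₀(1239000000) = 90.93 dB SPL.

90.93 dB SPL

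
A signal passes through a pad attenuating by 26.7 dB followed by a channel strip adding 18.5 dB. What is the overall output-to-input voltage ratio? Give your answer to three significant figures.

0.389

Net gain = (−26.7) + 18.5 = -8.2 dB.
Voltage ratio = 10^(-8.2/20) = 0.389.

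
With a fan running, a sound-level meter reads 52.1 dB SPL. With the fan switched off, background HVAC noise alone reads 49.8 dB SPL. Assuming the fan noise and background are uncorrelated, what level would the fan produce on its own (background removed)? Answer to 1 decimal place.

Subtract intensities: L_src = 10·log₁₀(10^(L_total/10) − 10^(L_bg/10)).
L_src = 10·log₁₀(10^(52.1/10) − 10^(49.8/10)) = 10·log₁₀(66680) = 48.2 dB SPL.

48.2 dB SPL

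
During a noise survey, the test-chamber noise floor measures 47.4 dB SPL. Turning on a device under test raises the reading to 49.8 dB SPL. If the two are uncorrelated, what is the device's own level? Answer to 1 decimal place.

46.1 dB SPL

Background correction is a power subtraction:
L_src = 10·log₁₀(10^(49.8/10) − 10^(47.4/10)) = 10·log₁₀(40550) = 46.1 dB SPL.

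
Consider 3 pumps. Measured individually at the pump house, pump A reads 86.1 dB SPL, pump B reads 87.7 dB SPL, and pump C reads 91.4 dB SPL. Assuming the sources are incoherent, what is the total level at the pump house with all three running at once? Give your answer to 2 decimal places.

Incoherent sources sum as intensities:
L_total = 10·log₁₀(10^(86.1/10) + 10^(87.7/10) + 10^(91.4/10)) = 10·log₁₀(2377000000) = 93.76 dB SPL.

93.76 dB SPL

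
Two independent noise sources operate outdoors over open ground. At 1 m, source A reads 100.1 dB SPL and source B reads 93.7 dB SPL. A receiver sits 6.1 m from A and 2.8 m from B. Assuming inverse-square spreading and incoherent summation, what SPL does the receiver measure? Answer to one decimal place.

87.6 dB SPL

At the listener: L_A = 100.1 − 20·log₁₀(6.1) = 84.39 dB; L_B = 93.7 − 20·log₁₀(2.8) = 84.76 dB.
Combined: 10·log₁₀(10^(84.39/10)+10^(84.76/10)) = 87.6 dB SPL.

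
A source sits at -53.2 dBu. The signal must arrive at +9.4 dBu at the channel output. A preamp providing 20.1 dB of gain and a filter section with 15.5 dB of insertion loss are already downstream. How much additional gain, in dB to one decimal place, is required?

The required make-up gain is the shortfall in the dB sum.
G = +9.4 − (-53.2) − 20.1 + 15.5 = 58.0 dB.

58.0 dB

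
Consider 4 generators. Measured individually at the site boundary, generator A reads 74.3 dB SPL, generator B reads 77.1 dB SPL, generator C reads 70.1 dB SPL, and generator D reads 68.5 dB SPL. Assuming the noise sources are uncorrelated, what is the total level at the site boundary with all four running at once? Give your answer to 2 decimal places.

Uncorrelated sources add in intensity (power), not in dB.
L_total = 10·log₁₀(10^(74.3/10) + 10^(77.1/10) + 10^(70.1/10) + 10^(68.5/10)) = 10·log₁₀(95510000) = 79.80 dB SPL.

79.80 dB SPL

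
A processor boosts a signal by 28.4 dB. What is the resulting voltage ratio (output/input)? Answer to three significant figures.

Voltage ratio = 10^(dB/20).
10^(28.4/20) = 10^(1.420) = 26.3.

26.3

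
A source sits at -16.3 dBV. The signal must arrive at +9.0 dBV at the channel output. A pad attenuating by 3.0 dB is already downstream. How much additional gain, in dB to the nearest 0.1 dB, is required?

28.3 dB

The required make-up gain is the shortfall in the dB sum.
G = +9.0 − (-16.3) + 3.0 = 28.3 dB.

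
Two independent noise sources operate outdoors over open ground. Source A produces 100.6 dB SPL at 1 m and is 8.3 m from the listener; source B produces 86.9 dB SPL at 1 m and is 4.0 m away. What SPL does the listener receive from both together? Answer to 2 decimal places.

82.95 dB SPL

At the listener: L_A = 100.6 − 20·log₁₀(8.3) = 82.218 dB; L_B = 86.9 − 20·log₁₀(4.0) = 74.859 dB.
Combined: 10·log₁₀(10^(82.218/10)+10^(74.859/10)) = 82.95 dB SPL.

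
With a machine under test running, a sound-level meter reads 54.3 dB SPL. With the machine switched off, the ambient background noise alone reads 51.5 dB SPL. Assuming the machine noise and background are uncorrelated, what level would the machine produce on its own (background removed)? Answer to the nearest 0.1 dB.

Subtract intensities: L_src = 10·log₁₀(10^(L_total/10) − 10^(L_bg/10)).
L_src = 10·log₁₀(10^(54.3/10) − 10^(51.5/10)) = 10·log₁₀(127900) = 51.1 dB SPL.

51.1 dB SPL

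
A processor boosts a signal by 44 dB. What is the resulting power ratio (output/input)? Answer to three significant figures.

25100

Power ratio = 10^(dB/10).
10^(44/10) = 10^(4.400) = 25100.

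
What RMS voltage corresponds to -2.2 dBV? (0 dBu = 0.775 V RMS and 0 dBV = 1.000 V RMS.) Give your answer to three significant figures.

V = 1.000 V × 10^(-2.2/20).
= 1.000 × 0.7762 = 0.776 V.

0.776 V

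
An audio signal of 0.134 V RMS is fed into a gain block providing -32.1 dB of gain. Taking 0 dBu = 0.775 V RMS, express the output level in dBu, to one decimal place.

Input level: 20·log₁₀(0.134/0.775) = -15.24 dBu.
Output: -15.24 − 32.1 = -47.3 dBu.

-47.3 dBu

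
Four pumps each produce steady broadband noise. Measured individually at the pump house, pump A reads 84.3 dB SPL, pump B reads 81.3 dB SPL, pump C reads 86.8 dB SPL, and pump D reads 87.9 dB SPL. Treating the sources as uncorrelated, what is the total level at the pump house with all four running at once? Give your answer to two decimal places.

Add the sources as powers (linear), then convert back to dB:
L_total = 10·log₁₀(10^(84.3/10) + 10^(81.3/10) + 10^(86.8/10) + 10^(87.9/10)) = 10·log₁₀(1499000000) = 91.76 dB SPL.

91.76 dB SPL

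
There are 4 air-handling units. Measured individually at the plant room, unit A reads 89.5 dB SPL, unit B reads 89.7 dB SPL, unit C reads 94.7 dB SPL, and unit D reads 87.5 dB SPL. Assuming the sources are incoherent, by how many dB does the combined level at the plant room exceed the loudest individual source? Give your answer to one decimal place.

2.6 dB

Uncorrelated sources add in intensity (power), not in dB.
L_total = 10·log₁₀(10^(89.5/10) + 10^(89.7/10) + 10^(94.7/10) + 10^(87.5/10)) = 97.27 dB SPL.
Excess over the loudest (94.7 dB): 97.27 − 94.7 = 2.6 dB.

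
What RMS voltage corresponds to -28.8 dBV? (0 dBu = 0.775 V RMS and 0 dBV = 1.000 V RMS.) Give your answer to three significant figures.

0.0363 V

V = 1.000 V × 10^(-28.8/20).
= 1.000 × 0.03631 = 0.0363 V.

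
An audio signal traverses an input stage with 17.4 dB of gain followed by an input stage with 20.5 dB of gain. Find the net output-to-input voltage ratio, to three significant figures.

Net gain = 17.4 + 20.5 = 37.9 dB.
Voltage ratio = 10^(37.9/20) = 78.5.

78.5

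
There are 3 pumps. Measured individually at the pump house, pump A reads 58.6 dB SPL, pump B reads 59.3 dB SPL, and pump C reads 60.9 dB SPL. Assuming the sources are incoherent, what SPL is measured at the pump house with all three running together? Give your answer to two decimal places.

Uncorrelated sources add in intensity (power), not in dB.
L_total = 10·log₁₀(10^(58.6/10) + 10^(59.3/10) + 10^(60.9/10)) = 10·log₁₀(2806000) = 64.48 dB SPL.

64.48 dB SPL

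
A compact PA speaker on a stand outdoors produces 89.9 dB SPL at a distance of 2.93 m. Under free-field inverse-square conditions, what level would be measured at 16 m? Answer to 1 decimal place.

For a point source in a free field, ΔL = −20·log₁₀(d₂/d₁).
ΔL = −20·log₁₀(16/2.93) = -14.75 dB, so L₂ = 89.9 + (-14.75) = 75.2 dB SPL.

75.2 dB SPL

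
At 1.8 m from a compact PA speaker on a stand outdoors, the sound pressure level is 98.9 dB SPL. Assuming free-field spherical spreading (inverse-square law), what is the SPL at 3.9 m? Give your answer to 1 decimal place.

For a point source in a free field, ΔL = −20·log₁₀(d₂/d₁).
ΔL = −20·log₁₀(3.9/1.8) = -6.72 dB, so L₂ = 98.9 + (-6.72) = 92.2 dB SPL.

92.2 dB SPL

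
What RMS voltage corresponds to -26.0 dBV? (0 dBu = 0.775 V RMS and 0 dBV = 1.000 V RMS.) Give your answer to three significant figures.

V = 1.000 V × 10^(-26.0/20).
= 1.000 × 0.05012 = 0.0501 V.

0.0501 V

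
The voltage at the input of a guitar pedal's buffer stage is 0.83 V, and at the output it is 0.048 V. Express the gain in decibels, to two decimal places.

Voltage ratio → dB uses the 20·log₁₀ form:
20·log₁₀(0.048/0.83) = 20·log₁₀(0.05783) = -24.76 dB.

-24.76 dB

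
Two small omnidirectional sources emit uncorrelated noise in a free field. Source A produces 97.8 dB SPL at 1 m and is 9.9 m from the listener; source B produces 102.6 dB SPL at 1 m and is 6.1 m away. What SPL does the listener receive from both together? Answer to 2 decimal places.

At the listener: L_A = 97.8 − 20·log₁₀(9.9) = 77.887 dB; L_B = 102.6 − 20·log₁₀(6.1) = 86.893 dB.
Combined: 10·log₁₀(10^(77.887/10)+10^(86.893/10)) = 87.41 dB SPL.

87.41 dB SPL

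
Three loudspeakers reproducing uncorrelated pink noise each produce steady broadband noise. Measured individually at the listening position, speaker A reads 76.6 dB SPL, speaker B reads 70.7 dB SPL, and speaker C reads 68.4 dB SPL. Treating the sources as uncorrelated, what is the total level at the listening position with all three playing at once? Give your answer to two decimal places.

Incoherent sources sum as intensities:
L_total = 10·log₁₀(10^(76.6/10) + 10^(70.7/10) + 10^(68.4/10)) = 10·log₁₀(64380000) = 78.09 dB SPL.

78.09 dB SPL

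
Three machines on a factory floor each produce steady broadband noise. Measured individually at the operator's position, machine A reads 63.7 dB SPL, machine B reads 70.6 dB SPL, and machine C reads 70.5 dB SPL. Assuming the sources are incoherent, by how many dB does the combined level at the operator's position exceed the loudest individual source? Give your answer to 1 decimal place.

Add the sources as powers (linear), then convert back to dB:
L_total = 10·log₁₀(10^(63.7/10) + 10^(70.6/10) + 10^(70.5/10)) = 73.99 dB SPL.
Excess over the loudest (70.6 dB): 73.99 − 70.6 = 3.4 dB.

3.4 dB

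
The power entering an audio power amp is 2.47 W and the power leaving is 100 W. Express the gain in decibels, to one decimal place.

Power is a power quantity, so gain = 10·log₁₀(P_out/P_in).
10·log₁₀(100/2.47) = 10·log₁₀(40.49) = 16.1 dB.

16.1 dB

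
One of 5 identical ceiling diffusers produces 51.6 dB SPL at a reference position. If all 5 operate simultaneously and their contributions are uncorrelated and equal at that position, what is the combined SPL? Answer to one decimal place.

58.6 dB SPL

5 equal incoherent sources raise the level by 10·log₁₀(5) = 6.99 dB.
L_total = 51.6 + 6.99 = 58.6 dB SPL.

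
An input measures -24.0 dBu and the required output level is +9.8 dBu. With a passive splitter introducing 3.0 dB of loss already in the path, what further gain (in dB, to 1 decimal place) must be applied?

The required make-up gain is the shortfall in the dB sum.
G = +9.8 − (-24.0) + 3.0 = 36.8 dB.

36.8 dB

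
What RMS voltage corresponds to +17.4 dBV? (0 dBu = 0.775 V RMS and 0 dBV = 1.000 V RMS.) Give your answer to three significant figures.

7.41 V

V = 1.000 V × 10^(+17.4/20).
= 1.000 × 7.413 = 7.41 V.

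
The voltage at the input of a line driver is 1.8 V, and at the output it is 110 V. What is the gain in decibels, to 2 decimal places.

For a voltage ratio, dB = 20·log₁₀(V₂/V₁).
20·log₁₀(110/1.8) = 20·log₁₀(61.11) = 35.72 dB.

35.72 dB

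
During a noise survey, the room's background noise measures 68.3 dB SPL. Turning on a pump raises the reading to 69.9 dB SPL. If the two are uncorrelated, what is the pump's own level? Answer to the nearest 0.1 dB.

64.8 dB SPL

Remove the background by subtracting linear intensities:
L_src = 10·log₁₀(10^(69.9/10) − 10^(68.3/10)) = 10·log₁₀(3012000) = 64.8 dB SPL.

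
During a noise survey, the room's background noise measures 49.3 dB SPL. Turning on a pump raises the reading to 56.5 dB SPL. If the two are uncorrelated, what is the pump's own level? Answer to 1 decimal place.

55.6 dB SPL

Remove the background by subtracting linear intensities:
L_src = 10·log₁₀(10^(56.5/10) − 10^(49.3/10)) = 10·log₁₀(361600) = 55.6 dB SPL.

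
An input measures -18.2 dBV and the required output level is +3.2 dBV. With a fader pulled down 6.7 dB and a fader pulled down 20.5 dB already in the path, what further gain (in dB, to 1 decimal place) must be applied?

48.6 dB

The required make-up gain is the shortfall in the dB sum.
G = +3.2 − (-18.2) + 6.7 + 20.5 = 48.6 dB.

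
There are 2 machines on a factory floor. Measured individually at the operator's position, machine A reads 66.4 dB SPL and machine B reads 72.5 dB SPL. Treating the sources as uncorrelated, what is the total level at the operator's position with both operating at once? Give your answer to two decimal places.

Incoherent sources sum as intensities:
L_total = 10·log₁₀(10^(66.4/10) + 10^(72.5/10)) = 10·log₁₀(22150000) = 73.45 dB SPL.

73.45 dB SPL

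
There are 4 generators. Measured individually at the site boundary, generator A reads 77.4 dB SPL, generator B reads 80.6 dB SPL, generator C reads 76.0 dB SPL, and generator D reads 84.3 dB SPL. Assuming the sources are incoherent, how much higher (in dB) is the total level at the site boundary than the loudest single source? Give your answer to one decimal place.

2.5 dB

Incoherent sources sum as intensities:
L_total = 10·log₁₀(10^(77.4/10) + 10^(80.6/10) + 10^(76.0/10) + 10^(84.3/10)) = 86.80 dB SPL.
Excess over the loudest (84.3 dB): 86.80 − 84.3 = 2.5 dB.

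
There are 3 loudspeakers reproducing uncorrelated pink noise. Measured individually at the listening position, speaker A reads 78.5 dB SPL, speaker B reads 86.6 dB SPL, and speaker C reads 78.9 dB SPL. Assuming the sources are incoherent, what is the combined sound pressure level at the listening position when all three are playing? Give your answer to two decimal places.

Incoherent sources sum as intensities:
L_total = 10·log₁₀(10^(78.5/10) + 10^(86.6/10) + 10^(78.9/10)) = 10·log₁₀(605500000) = 87.82 dB SPL.

87.82 dB SPL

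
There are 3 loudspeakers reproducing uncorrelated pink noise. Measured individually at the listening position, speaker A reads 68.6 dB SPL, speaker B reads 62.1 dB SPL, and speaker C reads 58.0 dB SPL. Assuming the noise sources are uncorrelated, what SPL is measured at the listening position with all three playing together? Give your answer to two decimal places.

Add the sources as powers (linear), then convert back to dB:
L_total = 10·log₁₀(10^(68.6/10) + 10^(62.1/10) + 10^(58.0/10)) = 10·log₁₀(9497000) = 69.78 dB SPL.

69.78 dB SPL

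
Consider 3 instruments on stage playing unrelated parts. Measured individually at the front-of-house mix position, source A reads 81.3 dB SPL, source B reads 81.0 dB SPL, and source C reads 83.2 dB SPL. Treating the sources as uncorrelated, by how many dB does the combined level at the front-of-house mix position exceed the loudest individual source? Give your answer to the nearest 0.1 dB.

3.5 dB

Uncorrelated sources add in intensity (power), not in dB.
L_total = 10·log₁₀(10^(81.3/10) + 10^(81.0/10) + 10^(83.2/10)) = 86.72 dB SPL.
Excess over the loudest (83.2 dB): 86.72 − 83.2 = 3.5 dB.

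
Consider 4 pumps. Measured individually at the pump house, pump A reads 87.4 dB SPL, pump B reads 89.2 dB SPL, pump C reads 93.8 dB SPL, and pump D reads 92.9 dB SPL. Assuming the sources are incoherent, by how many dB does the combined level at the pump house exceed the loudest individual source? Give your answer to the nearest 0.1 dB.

3.8 dB

Add the sources as powers (linear), then convert back to dB:
L_total = 10·log₁₀(10^(87.4/10) + 10^(89.2/10) + 10^(93.8/10) + 10^(92.9/10)) = 97.58 dB SPL.
Excess over the loudest (93.8 dB): 97.58 − 93.8 = 3.8 dB.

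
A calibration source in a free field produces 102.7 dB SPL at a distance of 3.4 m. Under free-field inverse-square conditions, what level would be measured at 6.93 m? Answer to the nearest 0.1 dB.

96.5 dB SPL

For a point source in a free field, ΔL = −20·log₁₀(d₂/d₁).
ΔL = −20·log₁₀(6.93/3.4) = -6.19 dB, so L₂ = 102.7 + (-6.19) = 96.5 dB SPL.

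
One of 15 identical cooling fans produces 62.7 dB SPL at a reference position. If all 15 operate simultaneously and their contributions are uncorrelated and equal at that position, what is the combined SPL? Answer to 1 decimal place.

15 equal incoherent sources raise the level by 10·log₁₀(15) = 11.76 dB.
L_total = 62.7 + 11.76 = 74.5 dB SPL.

74.5 dB SPL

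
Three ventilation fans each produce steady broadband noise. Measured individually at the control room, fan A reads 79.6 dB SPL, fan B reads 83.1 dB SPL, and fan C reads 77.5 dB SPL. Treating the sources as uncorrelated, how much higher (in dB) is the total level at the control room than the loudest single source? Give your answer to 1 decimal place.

Uncorrelated sources add in intensity (power), not in dB.
L_total = 10·log₁₀(10^(79.6/10) + 10^(83.1/10) + 10^(77.5/10)) = 85.46 dB SPL.
Excess over the loudest (83.1 dB): 85.46 − 83.1 = 2.4 dB.

2.4 dB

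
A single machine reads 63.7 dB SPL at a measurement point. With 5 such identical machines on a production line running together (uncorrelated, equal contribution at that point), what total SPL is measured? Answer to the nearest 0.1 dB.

70.7 dB SPL

5 equal incoherent sources raise the level by 10·log₁₀(5) = 6.99 dB.
L_total = 63.7 + 6.99 = 70.7 dB SPL.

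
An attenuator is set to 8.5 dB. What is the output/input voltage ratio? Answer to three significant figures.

0.376

Voltage ratio = 10^(dB/20).
10^(-8.5/20) = 10^(-0.4250) = 0.376.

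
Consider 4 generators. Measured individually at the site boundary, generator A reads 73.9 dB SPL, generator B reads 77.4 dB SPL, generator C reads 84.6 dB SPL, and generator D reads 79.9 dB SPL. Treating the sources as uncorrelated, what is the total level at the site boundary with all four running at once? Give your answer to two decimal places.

Add the sources as powers (linear), then convert back to dB:
L_total = 10·log₁₀(10^(73.9/10) + 10^(77.4/10) + 10^(84.6/10) + 10^(79.9/10)) = 10·log₁₀(465600000) = 86.68 dB SPL.

86.68 dB SPL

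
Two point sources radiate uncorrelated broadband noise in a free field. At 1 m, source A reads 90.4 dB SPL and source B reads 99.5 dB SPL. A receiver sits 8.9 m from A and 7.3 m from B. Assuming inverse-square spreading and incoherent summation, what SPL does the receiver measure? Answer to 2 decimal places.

At the listener: L_A = 90.4 − 20·log₁₀(8.9) = 71.412 dB; L_B = 99.5 − 20·log₁₀(7.3) = 82.234 dB.
Combined: 10·log₁₀(10^(71.412/10)+10^(82.234/10)) = 82.58 dB SPL.

82.58 dB SPL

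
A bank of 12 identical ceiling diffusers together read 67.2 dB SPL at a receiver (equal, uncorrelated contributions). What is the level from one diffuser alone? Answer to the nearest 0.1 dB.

12 equal incoherent sources add 10·log₁₀(12) = 10.79 dB over one source.
L_one = 67.2 − 10.79 = 56.4 dB SPL.

56.4 dB SPL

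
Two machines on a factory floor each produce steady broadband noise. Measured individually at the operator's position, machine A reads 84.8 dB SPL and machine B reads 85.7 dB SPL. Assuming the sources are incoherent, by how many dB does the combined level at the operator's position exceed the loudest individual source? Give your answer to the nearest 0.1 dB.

Uncorrelated sources add in intensity (power), not in dB.
L_total = 10·log₁₀(10^(84.8/10) + 10^(85.7/10)) = 88.28 dB SPL.
Excess over the loudest (85.7 dB): 88.28 − 85.7 = 2.6 dB.

2.6 dB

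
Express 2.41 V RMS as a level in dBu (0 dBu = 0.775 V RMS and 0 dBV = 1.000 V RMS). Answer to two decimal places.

dBu = 20·log₁₀(V / 0.775 V).
20·log₁₀(2.41/0.775) = +9.85 dBu.

+9.85 dBu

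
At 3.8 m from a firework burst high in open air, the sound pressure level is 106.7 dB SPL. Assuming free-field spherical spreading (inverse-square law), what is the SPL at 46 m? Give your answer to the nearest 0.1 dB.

85.0 dB SPL

Free-field point source: level drops by 20·log₁₀ of the distance ratio.
ΔL = −20·log₁₀(46/3.8) = -21.66 dB, so L₂ = 106.7 + (-21.66) = 85.0 dB SPL.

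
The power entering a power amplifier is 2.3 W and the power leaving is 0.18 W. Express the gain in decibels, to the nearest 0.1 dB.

-11.1 dB

For a power ratio, dB = 10·log₁₀(P₂/P₁).
10·log₁₀(0.18/2.3) = 10·log₁₀(0.07826) = -11.1 dB.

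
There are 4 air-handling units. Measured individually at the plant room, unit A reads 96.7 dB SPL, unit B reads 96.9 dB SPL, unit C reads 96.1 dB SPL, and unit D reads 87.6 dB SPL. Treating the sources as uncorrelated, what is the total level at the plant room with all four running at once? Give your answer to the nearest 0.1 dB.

Add the sources as powers (linear), then convert back to dB:
L_total = 10·log₁₀(10^(96.7/10) + 10^(96.9/10) + 10^(96.1/10) + 10^(87.6/10)) = 10·log₁₀(14224000000) = 101.5 dB SPL.

101.5 dB SPL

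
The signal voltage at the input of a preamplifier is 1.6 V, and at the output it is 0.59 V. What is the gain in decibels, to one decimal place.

For a voltage ratio, dB = 20·log₁₀(V₂/V₁).
20·log₁₀(0.59/1.6) = 20·log₁₀(0.3687) = -8.7 dB.

-8.7 dB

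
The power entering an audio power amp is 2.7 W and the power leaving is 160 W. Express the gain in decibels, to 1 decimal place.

17.7 dB

For a power ratio, dB = 10·log₁₀(P₂/P₁).
10·log₁₀(160/2.7) = 10·log₁₀(59.26) = 17.7 dB.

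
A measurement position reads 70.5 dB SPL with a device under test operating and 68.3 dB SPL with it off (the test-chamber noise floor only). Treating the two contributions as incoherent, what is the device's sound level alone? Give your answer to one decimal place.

66.5 dB SPL

Subtract intensities: L_src = 10·log₁₀(10^(L_total/10) − 10^(L_bg/10)).
L_src = 10·log₁₀(10^(70.5/10) − 10^(68.3/10)) = 10·log₁₀(4459000) = 66.5 dB SPL.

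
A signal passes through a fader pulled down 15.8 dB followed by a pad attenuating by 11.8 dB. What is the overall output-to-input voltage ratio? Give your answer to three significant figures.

0.0417

Net gain = (−15.8) + (−11.8) = -27.6 dB.
Voltage ratio = 10^(-27.6/20) = 0.0417.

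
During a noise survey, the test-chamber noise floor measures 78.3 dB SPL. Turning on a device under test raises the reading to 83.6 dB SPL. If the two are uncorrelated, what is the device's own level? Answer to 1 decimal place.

82.1 dB SPL

Subtract intensities: L_src = 10·log₁₀(10^(L_total/10) − 10^(L_bg/10)).
L_src = 10·log₁₀(10^(83.6/10) − 10^(78.3/10)) = 10·log₁₀(161500000) = 82.1 dB SPL.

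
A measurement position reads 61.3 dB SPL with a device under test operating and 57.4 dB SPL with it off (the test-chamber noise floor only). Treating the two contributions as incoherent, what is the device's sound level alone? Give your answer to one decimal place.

Background correction is a power subtraction:
L_src = 10·log₁₀(10^(61.3/10) − 10^(57.4/10)) = 10·log₁₀(799400) = 59.0 dB SPL.

59.0 dB SPL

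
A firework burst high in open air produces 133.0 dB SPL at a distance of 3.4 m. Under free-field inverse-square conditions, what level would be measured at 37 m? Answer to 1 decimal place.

112.3 dB SPL

Free-field point source: level drops by 20·log₁₀ of the distance ratio.
ΔL = −20·log₁₀(37/3.4) = -20.73 dB, so L₂ = 133.0 + (-20.73) = 112.3 dB SPL.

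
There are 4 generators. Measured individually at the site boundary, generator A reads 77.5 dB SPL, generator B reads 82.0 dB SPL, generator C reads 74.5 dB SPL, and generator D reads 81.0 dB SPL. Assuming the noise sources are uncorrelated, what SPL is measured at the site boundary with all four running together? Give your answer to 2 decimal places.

Incoherent sources sum as intensities:
L_total = 10·log₁₀(10^(77.5/10) + 10^(82.0/10) + 10^(74.5/10) + 10^(81.0/10)) = 10·log₁₀(368800000) = 85.67 dB SPL.

85.67 dB SPL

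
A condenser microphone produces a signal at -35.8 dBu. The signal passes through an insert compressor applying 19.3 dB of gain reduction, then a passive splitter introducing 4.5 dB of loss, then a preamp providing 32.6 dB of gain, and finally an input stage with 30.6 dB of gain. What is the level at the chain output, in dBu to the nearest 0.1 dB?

Gain stages sum in dB:
-35.8 − 19.3 − 4.5 + 32.6 + 30.6 = +3.6 dBu.

+3.6 dBu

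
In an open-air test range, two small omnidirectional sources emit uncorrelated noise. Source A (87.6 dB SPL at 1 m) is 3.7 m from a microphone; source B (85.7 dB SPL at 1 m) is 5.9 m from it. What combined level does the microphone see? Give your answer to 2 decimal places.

77.22 dB SPL

At the listener: L_A = 87.6 − 20·log₁₀(3.7) = 76.236 dB; L_B = 85.7 − 20·log₁₀(5.9) = 70.283 dB.
Combined: 10·log₁₀(10^(76.236/10)+10^(70.283/10)) = 77.22 dB SPL.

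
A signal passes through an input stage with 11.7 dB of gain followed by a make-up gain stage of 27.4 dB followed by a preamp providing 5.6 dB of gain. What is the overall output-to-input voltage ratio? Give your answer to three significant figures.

172

Net gain = 11.7 + 27.4 + 5.6 = 44.7 dB.
Voltage ratio = 10^(44.7/20) = 172.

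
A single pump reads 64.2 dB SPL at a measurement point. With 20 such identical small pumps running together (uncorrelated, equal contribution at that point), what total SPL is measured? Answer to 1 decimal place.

77.2 dB SPL

20 equal incoherent sources raise the level by 10·log₁₀(20) = 13.01 dB.
L_total = 64.2 + 13.01 = 77.2 dB SPL.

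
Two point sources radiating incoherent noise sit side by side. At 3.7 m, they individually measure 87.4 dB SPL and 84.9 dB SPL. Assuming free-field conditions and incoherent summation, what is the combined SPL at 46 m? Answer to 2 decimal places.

67.45 dB SPL

Combined at 3.7 m: 10·log₁₀(10^(87.4/10)+10^(84.9/10)) = 89.338 dB SPL.
Then apply −20·log₁₀(46/3.7) = -21.891 dB → 67.45 dB SPL.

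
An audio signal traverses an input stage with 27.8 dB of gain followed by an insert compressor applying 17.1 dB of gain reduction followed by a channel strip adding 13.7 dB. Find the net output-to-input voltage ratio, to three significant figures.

Net gain = 27.8 + (−17.1) + 13.7 = 24.4 dB.
Voltage ratio = 10^(24.4/20) = 16.6.

16.6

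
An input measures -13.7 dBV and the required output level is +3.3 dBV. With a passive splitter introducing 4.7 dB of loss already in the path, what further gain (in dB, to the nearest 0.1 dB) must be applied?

The required make-up gain is the shortfall in the dB sum.
G = +3.3 − (-13.7) + 4.7 = 21.7 dB.

21.7 dB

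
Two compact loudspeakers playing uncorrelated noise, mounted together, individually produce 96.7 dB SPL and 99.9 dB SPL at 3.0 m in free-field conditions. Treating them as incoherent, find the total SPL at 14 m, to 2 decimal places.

Combined at 3.0 m: 10·log₁₀(10^(96.7/10)+10^(99.9/10)) = 101.599 dB SPL.
Then apply −20·log₁₀(14/3.0) = -13.380 dB → 88.22 dB SPL.

88.22 dB SPL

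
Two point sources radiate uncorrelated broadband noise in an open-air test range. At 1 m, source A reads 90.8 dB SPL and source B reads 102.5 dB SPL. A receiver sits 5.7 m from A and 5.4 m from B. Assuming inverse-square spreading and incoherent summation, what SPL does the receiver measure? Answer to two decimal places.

At the listener: L_A = 90.8 − 20·log₁₀(5.7) = 75.683 dB; L_B = 102.5 − 20·log₁₀(5.4) = 87.852 dB.
Combined: 10·log₁₀(10^(75.683/10)+10^(87.852/10)) = 88.11 dB SPL.

88.11 dB SPL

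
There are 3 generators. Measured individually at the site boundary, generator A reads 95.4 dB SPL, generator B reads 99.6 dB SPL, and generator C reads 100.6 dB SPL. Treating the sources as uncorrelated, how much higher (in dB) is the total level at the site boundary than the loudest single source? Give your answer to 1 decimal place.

3.2 dB

Incoherent sources sum as intensities:
L_total = 10·log₁₀(10^(95.4/10) + 10^(99.6/10) + 10^(100.6/10)) = 103.81 dB SPL.
Excess over the loudest (100.6 dB): 103.81 − 100.6 = 3.2 dB.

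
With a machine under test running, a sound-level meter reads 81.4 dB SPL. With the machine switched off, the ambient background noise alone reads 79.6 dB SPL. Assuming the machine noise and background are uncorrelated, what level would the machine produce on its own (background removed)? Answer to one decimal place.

Subtract intensities: L_src = 10·log₁₀(10^(L_total/10) − 10^(L_bg/10)).
L_src = 10·log₁₀(10^(81.4/10) − 10^(79.6/10)) = 10·log₁₀(46840000) = 76.7 dB SPL.

76.7 dB SPL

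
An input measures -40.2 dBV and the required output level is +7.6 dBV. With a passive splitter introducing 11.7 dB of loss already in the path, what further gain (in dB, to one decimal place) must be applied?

The required make-up gain is the shortfall in the dB sum.
G = +7.6 − (-40.2) + 11.7 = 59.5 dB.

59.5 dB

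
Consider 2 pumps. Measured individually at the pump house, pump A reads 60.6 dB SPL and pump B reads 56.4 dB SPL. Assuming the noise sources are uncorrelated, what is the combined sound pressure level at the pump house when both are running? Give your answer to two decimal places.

Add the sources as powers (linear), then convert back to dB:
L_total = 10·log₁₀(10^(60.6/10) + 10^(56.4/10)) = 10·log₁₀(1585000) = 62.00 dB SPL.

62.00 dB SPL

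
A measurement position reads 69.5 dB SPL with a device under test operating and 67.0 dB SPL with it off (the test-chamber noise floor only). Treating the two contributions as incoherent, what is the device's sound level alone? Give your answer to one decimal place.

Remove the background by subtracting linear intensities:
L_src = 10·log₁₀(10^(69.5/10) − 10^(67.0/10)) = 10·log₁₀(3901000) = 65.9 dB SPL.

65.9 dB SPL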